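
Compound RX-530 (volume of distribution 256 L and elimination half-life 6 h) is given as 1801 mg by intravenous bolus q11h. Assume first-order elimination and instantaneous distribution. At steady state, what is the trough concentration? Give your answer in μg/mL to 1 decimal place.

k = ln2/t½ = ln2/6 ≈ 0.115525 h⁻¹; fraction remaining f = e^(−kτ) = e^(−0.115525×11) ≈ 0.2806.
Accumulation ratio R = 1/(1 − f) ≈ 1/0.7194 ≈ 1.3900.
Single-dose peak C₀ = D/Vd = 1801/256 ≈ 7.035 μg/mL.
Steady-state peak Cmax,ss = C₀·R ≈ 7.035 × 1.3900 ≈ 9.779 μg/mL.
One interval later, Cmin,ss = Cmax,ss·e^(−kτ) ≈ 9.779 × 0.2806 ≈ 2.744 μg/mL.

2.7 μg/mL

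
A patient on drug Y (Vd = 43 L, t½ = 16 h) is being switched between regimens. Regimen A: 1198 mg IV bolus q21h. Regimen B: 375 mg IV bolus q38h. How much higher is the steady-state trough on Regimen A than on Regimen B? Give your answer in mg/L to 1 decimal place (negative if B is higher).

Regimen A: f = (1/2)^(21/16) ≈ 0.4026; Cmin,ss = (1198/43)·f/(1−f) ≈ 18.776 mg/L.
Regimen B: f = (1/2)^(38/16) ≈ 0.1928; Cmin,ss = (375/43)·f/(1−f) ≈ 2.083 mg/L.
Difference ≈ 18.776 − 2.083 ≈ 16.693 mg/L.

16.7 mg/L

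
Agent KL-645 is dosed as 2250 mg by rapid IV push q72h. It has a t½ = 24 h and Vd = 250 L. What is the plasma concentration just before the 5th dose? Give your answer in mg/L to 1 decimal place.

f = (1/2)^(τ/t½) = (1/2)^(72/24) ≈ 0.1250.
C₀ = D/Vd = 2250/250 ≈ 9.000 mg/L.
Before the 5th dose, 4 doses have been given. Superposition: Cmin = C₀·(f + f² + … + f^4).
≈ 9.000 × (0.1250 + 0.0156 + 0.0020 + 0.0002) ≈ 9.000 × 0.1428 ≈ 1.285 mg/L.

1.3 mg/L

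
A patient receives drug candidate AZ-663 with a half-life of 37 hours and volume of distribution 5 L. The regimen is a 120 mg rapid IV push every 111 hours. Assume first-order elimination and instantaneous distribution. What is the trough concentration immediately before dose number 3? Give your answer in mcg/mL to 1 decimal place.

f = (1/2)^(τ/t½) = (1/2)^(111/37) ≈ 0.1250.
C₀ = D/Vd = 120/5 ≈ 24.000 mcg/mL.
Before the 3rd dose, 2 doses have been given. Superposition: Cmin = C₀·(f + f²).
≈ 24.000 × (0.1250 + 0.0156) ≈ 24.000 × 0.1406 ≈ 3.374 mcg/mL.

3.4 mcg/mL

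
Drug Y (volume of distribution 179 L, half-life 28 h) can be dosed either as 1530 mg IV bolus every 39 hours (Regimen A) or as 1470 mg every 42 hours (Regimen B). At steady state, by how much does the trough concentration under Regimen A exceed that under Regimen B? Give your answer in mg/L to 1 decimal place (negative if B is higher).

0.8 mg/L

Regimen A: f = (1/2)^(39/28) ≈ 0.3808; Cmin,ss = (1530/179)·f/(1−f) ≈ 5.257 mg/L.
Regimen B: f = (1/2)^(42/28) ≈ 0.3536; Cmin,ss = (1470/179)·f/(1−f) ≈ 4.492 mg/L.
Difference ≈ 5.257 − 4.492 ≈ 0.765 mg/L.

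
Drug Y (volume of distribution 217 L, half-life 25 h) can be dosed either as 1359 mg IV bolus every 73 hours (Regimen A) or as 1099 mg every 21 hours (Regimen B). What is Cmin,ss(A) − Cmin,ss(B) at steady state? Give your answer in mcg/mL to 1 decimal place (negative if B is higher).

-5.5 mcg/mL

Regimen A: f = (1/2)^(73/25) ≈ 0.1321; Cmin,ss = (1359/217)·f/(1−f) ≈ 0.953 mcg/mL.
Regimen B: f = (1/2)^(21/25) ≈ 0.5586; Cmin,ss = (1099/217)·f/(1−f) ≈ 6.409 mcg/mL.
Difference ≈ 0.953 − 6.409 ≈ -5.456 mcg/mL.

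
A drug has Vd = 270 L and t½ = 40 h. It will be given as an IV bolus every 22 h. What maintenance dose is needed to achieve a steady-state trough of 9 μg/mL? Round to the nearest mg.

τ/t½ = 22/40 ≈ 0.55, so f = (1/2)^(22/40) ≈ 0.683020.
Cmin,ss = (D/Vd)·f/(1−f), so D = Cmin,ss·Vd·(1−f)/f.
D = 9 × 270 × (1−f)/f ≈ 9 × 270 × 0.46409 ≈ 1127.74 mg.

1128 mg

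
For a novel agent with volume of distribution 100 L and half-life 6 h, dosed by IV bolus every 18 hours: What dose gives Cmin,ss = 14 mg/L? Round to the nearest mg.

9800 mg

τ/t½ = 18/6 ≈ 3, so f = (1/2)^(18/6) ≈ 0.125000.
Cmin,ss = (D/Vd)·f/(1−f), so D = Cmin,ss·Vd·(1−f)/f.
D = 14 × 100 × (1−f)/f ≈ 14 × 100 × 7.00000 ≈ 9800.00 mg.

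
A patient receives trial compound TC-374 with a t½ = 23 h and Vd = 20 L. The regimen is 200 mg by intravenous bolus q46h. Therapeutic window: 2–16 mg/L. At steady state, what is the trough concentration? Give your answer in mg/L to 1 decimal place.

τ = 46 h = 2 half-lives, so f = (1/2)^2 = 0.25.
At steady state, R = 1/(1 − 0.25) = 4/3.
Single-dose peak C₀ = D/Vd = 200/20 = 10 mg/L.
Steady-state peak Cmax,ss = C₀·R = 10 × 4/3 ≈ 13.333 mg/L.
Steady-state trough Cmin,ss = Cmax,ss·f ≈ 13.333 × 0.25 ≈ 3.333 mg/L.
Trough 3.3 mg/L vs MEC 2 mg/L: adequate.

3.3 mg/L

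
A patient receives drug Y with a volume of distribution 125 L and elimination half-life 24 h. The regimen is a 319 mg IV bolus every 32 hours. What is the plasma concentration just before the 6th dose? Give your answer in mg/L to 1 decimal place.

f = (1/2)^(τ/t½) = (1/2)^(32/24) ≈ 0.3969.
C₀ = D/Vd = 319/125 ≈ 2.552 mg/L.
Before the 6th dose, 5 doses have been given. Superposition: Cmin = C₀·(f + f² + … + f^5).
≈ 2.552 × (0.3969 + 0.1575 + 0.0625 + 0.0248 + 0.0098) ≈ 2.552 × 0.6515 ≈ 1.663 mg/L.

1.7 mg/L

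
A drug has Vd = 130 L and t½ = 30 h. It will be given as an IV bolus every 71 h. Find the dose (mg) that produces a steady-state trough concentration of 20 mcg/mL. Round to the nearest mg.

10809 mg

τ/t½ = 71/30 ≈ 2.3667, so f = (1/2)^(71/30) ≈ 0.193893.
Cmin,ss = (D/Vd)·f/(1−f), so D = Cmin,ss·Vd·(1−f)/f.
D = 20 × 130 × (1−f)/f ≈ 20 × 130 × 4.15748 ≈ 10809.45 mg.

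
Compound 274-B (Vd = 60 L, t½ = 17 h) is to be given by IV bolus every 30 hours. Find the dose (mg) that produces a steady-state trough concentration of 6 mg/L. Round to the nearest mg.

τ/t½ = 30/17 ≈ 1.7647, so f = (1/2)^(30/17) ≈ 0.294287.
Cmin,ss = (D/Vd)·f/(1−f), so D = Cmin,ss·Vd·(1−f)/f.
D = 6 × 60 × (1−f)/f ≈ 6 × 60 × 2.39804 ≈ 863.29 mg.

863 mg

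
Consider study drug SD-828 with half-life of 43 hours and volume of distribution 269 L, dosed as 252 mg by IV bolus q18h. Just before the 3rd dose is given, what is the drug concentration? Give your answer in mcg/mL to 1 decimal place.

1.2 mcg/mL

f = (1/2)^(τ/t½) = (1/2)^(18/43) ≈ 0.7481.
C₀ = D/Vd = 252/269 ≈ 0.937 mcg/mL.
Before the 3rd dose, 2 doses have been given. Superposition: Cmin = C₀·(f + f²).
≈ 0.937 × (0.7481 + 0.5597) ≈ 0.937 × 1.3078 ≈ 1.225 mcg/mL.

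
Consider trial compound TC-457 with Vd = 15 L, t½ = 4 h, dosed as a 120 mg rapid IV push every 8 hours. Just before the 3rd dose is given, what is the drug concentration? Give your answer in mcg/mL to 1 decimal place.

2.5 mcg/mL

f = (1/2)^(τ/t½) = (1/2)^(8/4) ≈ 0.2500.
C₀ = D/Vd = 120/15 ≈ 8.000 mcg/mL.
Before the 3rd dose, 2 doses have been given. Superposition: Cmin = C₀·(f + f²).
≈ 8.000 × (0.2500 + 0.0625) ≈ 8.000 × 0.3125 ≈ 2.500 mcg/mL.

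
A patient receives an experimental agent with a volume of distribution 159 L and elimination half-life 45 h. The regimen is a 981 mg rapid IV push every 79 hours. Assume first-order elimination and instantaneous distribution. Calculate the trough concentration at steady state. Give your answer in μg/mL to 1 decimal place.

Over one 79-h interval, 79/45 ≈ 1.7556 half-lives elapse, leaving f ≈ 0.2962 of each dose.
Accumulation ratio R = 1/(1 − f) ≈ 1/0.7038 ≈ 1.4209.
Single-dose peak C₀ = D/Vd = 981/159 ≈ 6.170 μg/mL.
Steady-state peak Cmax,ss = C₀·R ≈ 6.170 × 1.4209 ≈ 8.767 μg/mL.
Steady-state trough Cmin,ss = Cmax,ss·f ≈ 8.767 × 0.2962 ≈ 2.597 μg/mL.

2.6 μg/mL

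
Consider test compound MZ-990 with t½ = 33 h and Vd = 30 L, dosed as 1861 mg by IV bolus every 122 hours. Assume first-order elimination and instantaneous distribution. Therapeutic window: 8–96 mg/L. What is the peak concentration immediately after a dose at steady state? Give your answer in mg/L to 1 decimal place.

k = ln2/t½ = ln2/33 ≈ 0.021004 h⁻¹; fraction remaining f = e^(−kτ) = e^(−0.021004×122) ≈ 0.0771.
Accumulation ratio R = 1/(1 − f) ≈ 1/0.9229 ≈ 1.0835.
Single-dose peak C₀ = D/Vd = 1861/30 ≈ 62.033 mg/L.
Cmax,ss = C₀/(1 − f) ≈ 62.033/0.9229 ≈ 67.215 mg/L.
Peak 67.2 mg/L vs MTC 96 mg/L: below toxic threshold.

67.2 mg/L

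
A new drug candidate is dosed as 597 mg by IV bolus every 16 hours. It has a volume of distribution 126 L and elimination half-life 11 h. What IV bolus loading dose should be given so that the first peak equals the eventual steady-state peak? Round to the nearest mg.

940 mg

f = (1/2)^(16/11) ≈ 0.364870; accumulation ratio R = 1/(1−f) ≈ 1.57448.
Loading dose to hit Cmax,ss on first dose: D_load = D_maint·R ≈ 597 × 1.57448 ≈ 939.96 mg.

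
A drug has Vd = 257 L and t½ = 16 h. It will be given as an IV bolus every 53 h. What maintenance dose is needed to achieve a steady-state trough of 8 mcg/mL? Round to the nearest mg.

18370 mg

τ/t½ = 53/16 ≈ 3.3125, so f = (1/2)^(53/16) ≈ 0.100656.
Cmin,ss = (D/Vd)·f/(1−f), so D = Cmin,ss·Vd·(1−f)/f.
D = 8 × 257 × (1−f)/f ≈ 8 × 257 × 8.93483 ≈ 18370.01 mg.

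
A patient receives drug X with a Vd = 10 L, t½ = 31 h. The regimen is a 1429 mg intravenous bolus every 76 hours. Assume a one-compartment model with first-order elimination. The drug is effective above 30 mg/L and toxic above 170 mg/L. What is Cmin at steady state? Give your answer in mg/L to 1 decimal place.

Over one 76-h interval, 76/31 ≈ 2.4516 half-lives elapse, leaving f ≈ 0.1828 of each dose.
At steady state, accumulation factor R = 1/(1 − e^(−kτ)) ≈ 1.2237.
Each bolus raises the concentration by D/Vd = 1429/10 ≈ 142.900 mg/L.
Steady-state peak Cmax,ss = C₀·R ≈ 142.900 × 1.2237 ≈ 174.867 mg/L.
One interval later, Cmin,ss = Cmax,ss·e^(−kτ) ≈ 174.867 × 0.1828 ≈ 31.966 mg/L.
Trough 32.0 mg/L vs MEC 30 mg/L: adequate.

32.0 mg/L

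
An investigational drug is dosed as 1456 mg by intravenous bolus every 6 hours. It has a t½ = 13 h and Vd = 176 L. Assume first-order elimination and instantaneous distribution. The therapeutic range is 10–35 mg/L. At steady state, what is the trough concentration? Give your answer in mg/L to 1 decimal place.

21.9 mg/L

k = ln2/t½ = ln2/13 ≈ 0.053319 h⁻¹; fraction remaining f = e^(−kτ) = e^(−0.053319×6) ≈ 0.7262.
Each bolus raises the concentration by D/Vd = 1456/176 ≈ 8.273 mg/L.
Steady-state trough Cmin,ss = C₀·f/(1−f) ≈ 8.273 × 0.7262/0.2738 ≈ 21.942 mg/L.
Trough 21.9 mg/L vs MEC 10 mg/L: adequate.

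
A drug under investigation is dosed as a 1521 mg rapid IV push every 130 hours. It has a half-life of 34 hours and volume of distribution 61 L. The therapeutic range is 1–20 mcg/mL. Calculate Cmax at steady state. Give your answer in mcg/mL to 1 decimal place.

k = ln2/t½ = ln2/34 ≈ 0.020387 h⁻¹; fraction remaining f = e^(−kτ) = e^(−0.020387×130) ≈ 0.0706.
Accumulation ratio R = 1/(1 − f) ≈ 1/0.9294 ≈ 1.0760.
Each bolus raises the concentration by D/Vd = 1521/61 ≈ 24.934 mcg/mL.
Steady-state peak Cmax,ss = C₀·R ≈ 24.934 × 1.0760 ≈ 26.829 mcg/mL.
Peak 26.8 mcg/mL vs MTC 20 mcg/mL: exceeds toxic threshold.

26.8 mcg/mL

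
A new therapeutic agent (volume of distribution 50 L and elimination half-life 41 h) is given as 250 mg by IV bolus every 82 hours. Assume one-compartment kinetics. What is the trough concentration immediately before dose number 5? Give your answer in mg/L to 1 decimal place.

1.7 mg/L

f = (1/2)^(τ/t½) = (1/2)^(82/41) ≈ 0.2500.
C₀ = D/Vd = 250/50 ≈ 5.000 mg/L.
Before the 5th dose, 4 doses have been given. Superposition: Cmin = C₀·(f + f² + … + f^4).
≈ 5.000 × (0.2500 + 0.0625 + 0.0156 + 0.0039) ≈ 5.000 × 0.3320 ≈ 1.660 mg/L.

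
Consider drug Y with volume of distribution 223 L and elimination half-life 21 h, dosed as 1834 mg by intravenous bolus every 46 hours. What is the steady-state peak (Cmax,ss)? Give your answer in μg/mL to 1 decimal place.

10.5 μg/mL

τ/t½ = 46/21 ≈ 2.1905, so fraction remaining f = (1/2)^(46/21) ≈ 0.2191.
At steady state, accumulation factor R = 1/(1 − e^(−kτ)) ≈ 1.2806.
Single-dose peak C₀ = D/Vd = 1834/223 ≈ 8.224 μg/mL.
Steady-state peak Cmax,ss = C₀·R ≈ 8.224 × 1.2806 ≈ 10.532 μg/mL.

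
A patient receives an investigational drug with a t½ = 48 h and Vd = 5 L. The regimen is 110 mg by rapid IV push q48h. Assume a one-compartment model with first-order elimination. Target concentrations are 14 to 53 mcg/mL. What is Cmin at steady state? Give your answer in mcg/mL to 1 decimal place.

22.0 mcg/mL

τ = 48 h = 1 half-life, so f = (1/2)^1 = 0.5.
At steady state, R = 1/(1 − 0.5) = 2/1.
Single-dose peak C₀ = D/Vd = 110/5 = 22 mcg/mL.
Steady-state peak Cmax,ss = C₀·R = 22 × 2/1 ≈ 44.000 mcg/mL.
Steady-state trough Cmin,ss = Cmax,ss·f ≈ 44.000 × 0.5 ≈ 22.000 mcg/mL.
Trough 22.0 mcg/mL vs MEC 14 mcg/mL: adequate.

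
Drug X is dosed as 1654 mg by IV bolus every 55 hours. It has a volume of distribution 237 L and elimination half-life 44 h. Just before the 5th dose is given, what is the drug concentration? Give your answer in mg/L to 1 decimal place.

f = (1/2)^(τ/t½) = (1/2)^(55/44) ≈ 0.4204.
C₀ = D/Vd = 1654/237 ≈ 6.979 mg/L.
Before the 5th dose, 4 doses have been given. Superposition: Cmin = C₀·(f + f² + … + f^4).
≈ 6.979 × (0.4204 + 0.1767 + 0.0743 + 0.0312) ≈ 6.979 × 0.7026 ≈ 4.903 mg/L.

4.9 mg/L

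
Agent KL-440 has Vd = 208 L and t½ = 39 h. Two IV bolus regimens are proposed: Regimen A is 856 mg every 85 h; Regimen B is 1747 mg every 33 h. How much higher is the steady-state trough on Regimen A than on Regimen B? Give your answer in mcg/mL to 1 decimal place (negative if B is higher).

Regimen A: f = (1/2)^(85/39) ≈ 0.2208; Cmin,ss = (856/208)·f/(1−f) ≈ 1.166 mcg/mL.
Regimen B: f = (1/2)^(33/39) ≈ 0.5563; Cmin,ss = (1747/208)·f/(1−f) ≈ 10.531 mcg/mL.
Difference ≈ 1.166 − 10.531 ≈ -9.365 mcg/mL.

-9.4 mcg/mL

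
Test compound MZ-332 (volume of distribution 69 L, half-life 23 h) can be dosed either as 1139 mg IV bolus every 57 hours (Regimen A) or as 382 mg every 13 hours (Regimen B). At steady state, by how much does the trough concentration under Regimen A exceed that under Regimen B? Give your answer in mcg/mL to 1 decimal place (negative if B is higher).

-7.9 mcg/mL

Regimen A: f = (1/2)^(57/23) ≈ 0.1795; Cmin,ss = (1139/69)·f/(1−f) ≈ 3.611 mcg/mL.
Regimen B: f = (1/2)^(13/23) ≈ 0.6759; Cmin,ss = (382/69)·f/(1−f) ≈ 11.546 mcg/mL.
Difference ≈ 3.611 − 11.546 ≈ -7.935 mcg/mL.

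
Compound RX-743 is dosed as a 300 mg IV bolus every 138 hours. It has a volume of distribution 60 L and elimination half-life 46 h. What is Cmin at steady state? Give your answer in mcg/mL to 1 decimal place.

τ = 138 h = 3 half-lives, so f = (1/2)^3 = 0.125.
Accumulation ratio R = 1/(1 − f) = 1/0.875 = 8/7.
Single-dose peak C₀ = D/Vd = 300/60 = 5 mcg/mL.
Steady-state peak Cmax,ss = C₀·R = 5 × 8/7 ≈ 5.714 mcg/mL.
Steady-state trough Cmin,ss = Cmax,ss·f ≈ 5.714 × 0.125 ≈ 0.714 mcg/mL.

0.7 mcg/mL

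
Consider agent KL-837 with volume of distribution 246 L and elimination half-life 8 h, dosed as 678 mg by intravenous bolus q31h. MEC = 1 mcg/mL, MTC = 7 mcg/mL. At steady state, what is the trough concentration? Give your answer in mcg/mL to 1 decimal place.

k = ln2/t½ = ln2/8 ≈ 0.086643 h⁻¹; fraction remaining f = e^(−kτ) = e^(−0.086643×31) ≈ 0.0682.
Each bolus raises the concentration by D/Vd = 678/246 ≈ 2.756 mcg/mL.
Steady-state trough Cmin,ss = C₀·f/(1−f) ≈ 2.756 × 0.0682/0.9318 ≈ 0.202 mcg/mL.
Trough 0.2 mcg/mL vs MEC 1 mcg/mL: subtherapeutic.

0.2 mcg/mL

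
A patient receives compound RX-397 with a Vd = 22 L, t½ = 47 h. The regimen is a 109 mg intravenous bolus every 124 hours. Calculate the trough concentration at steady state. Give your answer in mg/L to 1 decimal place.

0.9 mg/L

Over one 124-h interval, 124/47 ≈ 2.6383 half-lives elapse, leaving f ≈ 0.1606 of each dose.
Single-dose peak C₀ = D/Vd = 109/22 ≈ 4.955 mg/L.
Steady-state trough Cmin,ss = C₀·f/(1−f) ≈ 4.955 × 0.1606/0.8394 ≈ 0.948 mg/L.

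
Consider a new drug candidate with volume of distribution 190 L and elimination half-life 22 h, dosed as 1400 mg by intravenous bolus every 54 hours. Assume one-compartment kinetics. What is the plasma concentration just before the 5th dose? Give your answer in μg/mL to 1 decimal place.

f = (1/2)^(τ/t½) = (1/2)^(54/22) ≈ 0.1824.
C₀ = D/Vd = 1400/190 ≈ 7.368 μg/mL.
Before the 5th dose, 4 doses have been given. Superposition: Cmin = C₀·(f + f² + … + f^4).
≈ 7.368 × (0.1824 + 0.0333 + 0.0061 + 0.0011) ≈ 7.368 × 0.2229 ≈ 1.642 μg/mL.

1.6 μg/mL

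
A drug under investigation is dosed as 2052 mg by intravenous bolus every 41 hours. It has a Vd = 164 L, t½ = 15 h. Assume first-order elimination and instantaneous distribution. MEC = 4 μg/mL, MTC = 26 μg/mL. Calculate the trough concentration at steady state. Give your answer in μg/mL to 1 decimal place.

τ/t½ = 41/15 ≈ 2.7333, so fraction remaining f = (1/2)^(41/15) ≈ 0.1504.
Accumulation ratio R = 1/(1 − f) ≈ 1/0.8496 ≈ 1.1770.
Each bolus raises the concentration by D/Vd = 2052/164 ≈ 12.512 μg/mL.
Steady-state peak Cmax,ss = C₀·R ≈ 12.512 × 1.1770 ≈ 14.727 μg/mL.
Steady-state trough Cmin,ss = Cmax,ss·f ≈ 14.727 × 0.1504 ≈ 2.215 μg/mL.
Trough 2.2 μg/mL vs MEC 4 μg/mL: subtherapeutic.

2.2 μg/mL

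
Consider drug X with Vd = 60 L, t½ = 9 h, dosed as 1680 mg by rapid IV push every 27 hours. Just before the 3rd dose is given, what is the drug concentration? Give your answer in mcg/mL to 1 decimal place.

3.9 mcg/mL

f = (1/2)^(τ/t½) = (1/2)^(27/9) ≈ 0.1250.
C₀ = D/Vd = 1680/60 ≈ 28.000 mcg/mL.
Before the 3rd dose, 2 doses have been given. Superposition: Cmin = C₀·(f + f²).
≈ 28.000 × (0.1250 + 0.0156) ≈ 28.000 × 0.1406 ≈ 3.937 mcg/mL.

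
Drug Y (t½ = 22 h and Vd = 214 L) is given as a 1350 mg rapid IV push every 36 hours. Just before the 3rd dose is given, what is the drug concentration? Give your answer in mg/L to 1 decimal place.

2.7 mg/L

f = (1/2)^(τ/t½) = (1/2)^(36/22) ≈ 0.3217.
C₀ = D/Vd = 1350/214 ≈ 6.308 mg/L.
Before the 3rd dose, 2 doses have been given. Superposition: Cmin = C₀·(f + f²).
≈ 6.308 × (0.3217 + 0.1035) ≈ 6.308 × 0.4252 ≈ 2.682 mg/L.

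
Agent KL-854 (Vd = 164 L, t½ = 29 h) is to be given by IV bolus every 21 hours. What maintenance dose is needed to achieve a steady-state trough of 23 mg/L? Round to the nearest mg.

τ/t½ = 21/29 ≈ 0.72414, so f = (1/2)^(21/29) ≈ 0.605359.
Cmin,ss = (D/Vd)·f/(1−f), so D = Cmin,ss·Vd·(1−f)/f.
D = 23 × 164 × (1−f)/f ≈ 23 × 164 × 0.65191 ≈ 2459.00 mg.

2459 mg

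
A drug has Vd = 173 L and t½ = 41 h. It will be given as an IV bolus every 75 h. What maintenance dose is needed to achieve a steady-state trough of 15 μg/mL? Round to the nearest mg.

τ/t½ = 75/41 ≈ 1.8293, so f = (1/2)^(75/41) ≈ 0.281407.
Cmin,ss = (D/Vd)·f/(1−f), so D = Cmin,ss·Vd·(1−f)/f.
D = 15 × 173 × (1−f)/f ≈ 15 × 173 × 2.55357 ≈ 6626.51 mg.

6627 mg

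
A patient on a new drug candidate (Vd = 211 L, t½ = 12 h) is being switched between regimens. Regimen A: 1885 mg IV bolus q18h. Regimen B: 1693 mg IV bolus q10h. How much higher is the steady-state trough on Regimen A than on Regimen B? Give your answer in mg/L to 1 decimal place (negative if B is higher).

-5.4 mg/L

Regimen A: f = (1/2)^(18/12) ≈ 0.3536; Cmin,ss = (1885/211)·f/(1−f) ≈ 4.887 mg/L.
Regimen B: f = (1/2)^(10/12) ≈ 0.5612; Cmin,ss = (1693/211)·f/(1−f) ≈ 10.262 mg/L.
Difference ≈ 4.887 − 10.262 ≈ -5.375 mg/L.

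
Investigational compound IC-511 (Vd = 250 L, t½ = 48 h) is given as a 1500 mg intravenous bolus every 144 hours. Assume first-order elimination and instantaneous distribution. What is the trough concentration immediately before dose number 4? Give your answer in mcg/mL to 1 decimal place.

0.9 mcg/mL

f = (1/2)^(τ/t½) = (1/2)^(144/48) ≈ 0.1250.
C₀ = D/Vd = 1500/250 ≈ 6.000 mcg/mL.
Before the 4th dose, 3 doses have been given. Superposition: Cmin = C₀·(f + f² + … + f^3).
≈ 6.000 × (0.1250 + 0.0156 + 0.0020) ≈ 6.000 × 0.1426 ≈ 0.856 mcg/mL.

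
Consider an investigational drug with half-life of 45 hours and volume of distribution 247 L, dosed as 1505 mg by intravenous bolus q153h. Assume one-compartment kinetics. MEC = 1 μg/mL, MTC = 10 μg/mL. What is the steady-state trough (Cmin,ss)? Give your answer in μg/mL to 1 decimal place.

Over one 153-h interval, 153/45 ≈ 3.4 half-lives elapse, leaving f ≈ 0.0947 of each dose.
Accumulation ratio R = 1/(1 − f) ≈ 1/0.9053 ≈ 1.1046.
Single-dose peak C₀ = D/Vd = 1505/247 ≈ 6.093 μg/mL.
Steady-state peak Cmax,ss = C₀·R ≈ 6.093 × 1.1046 ≈ 6.730 μg/mL.
Steady-state trough Cmin,ss = Cmax,ss·f ≈ 6.730 × 0.0947 ≈ 0.637 μg/mL.
Trough 0.6 μg/mL vs MEC 1 μg/mL: subtherapeutic.

0.6 μg/mL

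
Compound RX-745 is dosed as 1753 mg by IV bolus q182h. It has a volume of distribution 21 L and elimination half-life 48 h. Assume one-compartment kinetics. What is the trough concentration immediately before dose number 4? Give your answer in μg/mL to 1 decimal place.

f = (1/2)^(τ/t½) = (1/2)^(182/48) ≈ 0.0722.
C₀ = D/Vd = 1753/21 ≈ 83.476 μg/mL.
Before the 4th dose, 3 doses have been given. Superposition: Cmin = C₀·(f + f² + … + f^3).
≈ 83.476 × (0.0722 + 0.0052 + 0.0004) ≈ 83.476 × 0.0778 ≈ 6.494 μg/mL.

6.5 μg/mL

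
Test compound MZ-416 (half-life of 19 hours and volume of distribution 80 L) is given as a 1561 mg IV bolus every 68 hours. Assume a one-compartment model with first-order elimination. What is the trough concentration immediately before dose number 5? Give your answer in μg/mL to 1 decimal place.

f = (1/2)^(τ/t½) = (1/2)^(68/19) ≈ 0.0837.
C₀ = D/Vd = 1561/80 ≈ 19.512 μg/mL.
Before the 5th dose, 4 doses have been given. Superposition: Cmin = C₀·(f + f² + … + f^4).
≈ 19.512 × (0.0837 + 0.0070 + 0.0006 + 0.0000) ≈ 19.512 × 0.0913 ≈ 1.781 μg/mL.

1.8 μg/mL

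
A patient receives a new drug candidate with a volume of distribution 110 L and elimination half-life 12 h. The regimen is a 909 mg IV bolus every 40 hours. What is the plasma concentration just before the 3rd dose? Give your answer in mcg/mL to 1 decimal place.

f = (1/2)^(τ/t½) = (1/2)^(40/12) ≈ 0.0992.
C₀ = D/Vd = 909/110 ≈ 8.264 mcg/mL.
Before the 3rd dose, 2 doses have been given. Superposition: Cmin = C₀·(f + f²).
≈ 8.264 × (0.0992 + 0.0098) ≈ 8.264 × 0.1090 ≈ 0.901 mcg/mL.

0.9 mcg/mL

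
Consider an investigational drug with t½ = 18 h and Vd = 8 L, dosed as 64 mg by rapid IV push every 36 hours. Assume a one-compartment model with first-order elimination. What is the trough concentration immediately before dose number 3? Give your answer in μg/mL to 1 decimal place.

2.5 μg/mL

f = (1/2)^(τ/t½) = (1/2)^(36/18) ≈ 0.2500.
C₀ = D/Vd = 64/8 ≈ 8.000 μg/mL.
Before the 3rd dose, 2 doses have been given. Superposition: Cmin = C₀·(f + f²).
≈ 8.000 × (0.2500 + 0.0625) ≈ 8.000 × 0.3125 ≈ 2.500 μg/mL.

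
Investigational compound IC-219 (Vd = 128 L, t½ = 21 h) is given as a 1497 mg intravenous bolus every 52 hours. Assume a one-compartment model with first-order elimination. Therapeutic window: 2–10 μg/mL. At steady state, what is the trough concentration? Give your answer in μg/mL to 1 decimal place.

2.6 μg/mL

Over one 52-h interval, 52/21 ≈ 2.4762 half-lives elapse, leaving f ≈ 0.1797 of each dose.
Accumulation ratio R = 1/(1 − f) ≈ 1/0.8203 ≈ 1.2191.
Each bolus raises the concentration by D/Vd = 1497/128 ≈ 11.695 μg/mL.
Cmax,ss = C₀/(1 − f) ≈ 11.695/0.8203 ≈ 14.257 μg/mL.
Steady-state trough Cmin,ss = Cmax,ss·f ≈ 14.257 × 0.1797 ≈ 2.562 μg/mL.
Trough 2.6 μg/mL vs MEC 2 μg/mL: adequate.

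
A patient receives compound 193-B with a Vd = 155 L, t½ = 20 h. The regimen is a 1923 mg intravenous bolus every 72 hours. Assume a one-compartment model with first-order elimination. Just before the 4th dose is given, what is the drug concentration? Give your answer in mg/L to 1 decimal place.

f = (1/2)^(τ/t½) = (1/2)^(72/20) ≈ 0.0825.
C₀ = D/Vd = 1923/155 ≈ 12.406 mg/L.
Before the 4th dose, 3 doses have been given. Superposition: Cmin = C₀·(f + f² + … + f^3).
≈ 12.406 × (0.0825 + 0.0068 + 0.0006) ≈ 12.406 × 0.0899 ≈ 1.115 mg/L.

1.1 mg/L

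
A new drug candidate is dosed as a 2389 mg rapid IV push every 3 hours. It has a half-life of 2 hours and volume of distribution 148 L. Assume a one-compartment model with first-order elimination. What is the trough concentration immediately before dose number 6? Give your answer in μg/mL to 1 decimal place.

f = (1/2)^(τ/t½) = (1/2)^(3/2) ≈ 0.3536.
C₀ = D/Vd = 2389/148 ≈ 16.142 μg/mL.
Before the 6th dose, 5 doses have been given. Superposition: Cmin = C₀·(f + f² + … + f^5).
≈ 16.142 × (0.3536 + 0.1250 + 0.0442 + 0.0156 + 0.0055) ≈ 16.142 × 0.5439 ≈ 8.780 μg/mL.

8.8 μg/mL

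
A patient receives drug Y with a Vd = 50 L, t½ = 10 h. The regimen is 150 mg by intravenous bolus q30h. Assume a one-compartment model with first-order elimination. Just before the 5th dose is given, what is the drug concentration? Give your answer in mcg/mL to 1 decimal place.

0.4 mcg/mL

f = (1/2)^(τ/t½) = (1/2)^(30/10) ≈ 0.1250.
C₀ = D/Vd = 150/50 ≈ 3.000 mcg/mL.
Before the 5th dose, 4 doses have been given. Superposition: Cmin = C₀·(f + f² + … + f^4).
≈ 3.000 × (0.1250 + 0.0156 + 0.0020 + 0.0002) ≈ 3.000 × 0.1428 ≈ 0.428 mcg/mL.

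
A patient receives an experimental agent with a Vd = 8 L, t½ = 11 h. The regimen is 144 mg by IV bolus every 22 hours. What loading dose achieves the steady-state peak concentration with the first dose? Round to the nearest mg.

192 mg

f = (1/2)^(22/11) ≈ 0.250000; accumulation ratio R = 1/(1−f) ≈ 1.33333.
Loading dose to hit Cmax,ss on first dose: D_load = D_maint·R ≈ 144 × 1.33333 ≈ 192.00 mg.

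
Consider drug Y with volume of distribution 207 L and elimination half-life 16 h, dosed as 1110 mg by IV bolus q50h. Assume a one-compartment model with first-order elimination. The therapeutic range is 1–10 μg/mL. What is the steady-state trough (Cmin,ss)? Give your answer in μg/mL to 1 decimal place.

0.7 μg/mL

τ/t½ = 50/16 ≈ 3.125, so fraction remaining f = (1/2)^(50/16) ≈ 0.1146.
Single-dose peak C₀ = D/Vd = 1110/207 ≈ 5.362 μg/mL.
Steady-state trough Cmin,ss = C₀·f/(1−f) ≈ 5.362 × 0.1146/0.8854 ≈ 0.694 μg/mL.
Trough 0.7 μg/mL vs MEC 1 μg/mL: subtherapeutic.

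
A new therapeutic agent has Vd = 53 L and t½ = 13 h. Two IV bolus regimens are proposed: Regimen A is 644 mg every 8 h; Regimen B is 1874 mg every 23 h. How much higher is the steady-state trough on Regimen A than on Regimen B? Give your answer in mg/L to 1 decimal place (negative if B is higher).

Regimen A: f = (1/2)^(8/13) ≈ 0.6528; Cmin,ss = (644/53)·f/(1−f) ≈ 22.846 mg/L.
Regimen B: f = (1/2)^(23/13) ≈ 0.2934; Cmin,ss = (1874/53)·f/(1−f) ≈ 14.682 mg/L.
Difference ≈ 22.846 − 14.682 ≈ 8.164 mg/L.

8.2 mg/L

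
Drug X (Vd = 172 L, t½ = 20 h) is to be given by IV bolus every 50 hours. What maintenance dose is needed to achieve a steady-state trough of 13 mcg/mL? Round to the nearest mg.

τ/t½ = 50/20 ≈ 2.5, so f = (1/2)^(50/20) ≈ 0.176777.
Cmin,ss = (D/Vd)·f/(1−f), so D = Cmin,ss·Vd·(1−f)/f.
D = 13 × 172 × (1−f)/f ≈ 13 × 172 × 4.65684 ≈ 10412.69 mg.

10413 mg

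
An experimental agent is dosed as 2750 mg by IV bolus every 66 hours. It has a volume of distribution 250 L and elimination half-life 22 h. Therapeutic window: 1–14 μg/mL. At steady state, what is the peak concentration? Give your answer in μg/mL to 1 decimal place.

12.6 μg/mL

The dosing interval is 3 half-lives, so f = 2^(−3) = 0.125.
Accumulation ratio R = 1/(1 − f) = 1/0.875 = 8/7.
Single-dose peak C₀ = D/Vd = 2750/250 = 11 μg/mL.
Steady-state peak Cmax,ss = C₀·R = 11 × 8/7 ≈ 12.571 μg/mL.
Peak 12.6 μg/mL vs MTC 14 μg/mL: below toxic threshold.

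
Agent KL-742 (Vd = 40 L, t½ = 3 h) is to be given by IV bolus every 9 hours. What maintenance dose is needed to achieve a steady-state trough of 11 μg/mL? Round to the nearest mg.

τ/t½ = 9/3 ≈ 3, so f = (1/2)^(9/3) ≈ 0.125000.
Cmin,ss = (D/Vd)·f/(1−f), so D = Cmin,ss·Vd·(1−f)/f.
D = 11 × 40 × (1−f)/f ≈ 11 × 40 × 7.00000 ≈ 3080.00 mg.

3080 mg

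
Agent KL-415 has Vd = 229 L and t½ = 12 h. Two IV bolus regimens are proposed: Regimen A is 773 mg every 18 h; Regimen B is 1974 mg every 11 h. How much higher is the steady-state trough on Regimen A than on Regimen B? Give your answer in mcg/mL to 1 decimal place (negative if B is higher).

Regimen A: f = (1/2)^(18/12) ≈ 0.3536; Cmin,ss = (773/229)·f/(1−f) ≈ 1.847 mcg/mL.
Regimen B: f = (1/2)^(11/12) ≈ 0.5297; Cmin,ss = (1974/229)·f/(1−f) ≈ 9.709 mcg/mL.
Difference ≈ 1.847 − 9.709 ≈ -7.862 mcg/mL.

-7.9 mcg/mL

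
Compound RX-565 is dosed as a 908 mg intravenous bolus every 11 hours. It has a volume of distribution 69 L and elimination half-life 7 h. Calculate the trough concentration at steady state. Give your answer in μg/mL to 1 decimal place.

6.7 μg/mL

τ/t½ = 11/7 ≈ 1.5714, so fraction remaining f = (1/2)^(11/7) ≈ 0.3365.
Each bolus raises the concentration by D/Vd = 908/69 ≈ 13.159 μg/mL.
Steady-state trough Cmin,ss = C₀·f/(1−f) ≈ 13.159 × 0.3365/0.6635 ≈ 6.674 μg/mL.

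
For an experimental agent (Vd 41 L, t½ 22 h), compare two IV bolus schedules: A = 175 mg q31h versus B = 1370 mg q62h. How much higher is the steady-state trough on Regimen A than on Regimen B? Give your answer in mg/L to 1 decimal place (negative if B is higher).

Regimen A: f = (1/2)^(31/22) ≈ 0.3765; Cmin,ss = (175/41)·f/(1−f) ≈ 2.577 mg/L.
Regimen B: f = (1/2)^(62/22) ≈ 0.1418; Cmin,ss = (1370/41)·f/(1−f) ≈ 5.521 mg/L.
Difference ≈ 2.577 − 5.521 ≈ -2.944 mg/L.

-2.9 mg/L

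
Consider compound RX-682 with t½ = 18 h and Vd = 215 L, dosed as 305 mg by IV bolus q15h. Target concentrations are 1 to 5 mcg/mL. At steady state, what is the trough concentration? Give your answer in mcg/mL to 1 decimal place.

Over one 15-h interval, 15/18 ≈ 0.83333 half-lives elapse, leaving f ≈ 0.5612 of each dose.
Accumulation ratio R = 1/(1 − f) ≈ 1/0.4388 ≈ 2.2789.
Single-dose peak C₀ = D/Vd = 305/215 ≈ 1.419 mcg/mL.
Steady-state peak Cmax,ss = C₀·R ≈ 1.419 × 2.2789 ≈ 3.234 mcg/mL.
One interval later, Cmin,ss = Cmax,ss·e^(−kτ) ≈ 3.234 × 0.5612 ≈ 1.815 mcg/mL.
Trough 1.8 mcg/mL vs MEC 1 mcg/mL: adequate.

1.8 mcg/mL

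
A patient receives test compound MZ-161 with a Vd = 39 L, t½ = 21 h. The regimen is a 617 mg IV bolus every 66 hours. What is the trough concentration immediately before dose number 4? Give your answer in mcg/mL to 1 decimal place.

f = (1/2)^(τ/t½) = (1/2)^(66/21) ≈ 0.1132.
C₀ = D/Vd = 617/39 ≈ 15.821 mcg/mL.
Before the 4th dose, 3 doses have been given. Superposition: Cmin = C₀·(f + f² + … + f^3).
≈ 15.821 × (0.1132 + 0.0128 + 0.0015) ≈ 15.821 × 0.1275 ≈ 2.017 mcg/mL.

2.0 mcg/mL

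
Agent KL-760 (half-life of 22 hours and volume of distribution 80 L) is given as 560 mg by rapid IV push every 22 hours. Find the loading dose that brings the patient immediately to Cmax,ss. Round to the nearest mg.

1120 mg

f = (1/2)^(22/22) ≈ 0.500000; accumulation ratio R = 1/(1−f) ≈ 2.00000.
Loading dose to hit Cmax,ss on first dose: D_load = D_maint·R ≈ 560 × 2.00000 ≈ 1120.00 mg.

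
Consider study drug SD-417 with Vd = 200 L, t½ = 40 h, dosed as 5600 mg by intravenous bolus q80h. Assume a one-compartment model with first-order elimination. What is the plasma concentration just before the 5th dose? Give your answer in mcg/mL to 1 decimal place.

9.3 mcg/mL

f = (1/2)^(τ/t½) = (1/2)^(80/40) ≈ 0.2500.
C₀ = D/Vd = 5600/200 ≈ 28.000 mcg/mL.
Before the 5th dose, 4 doses have been given. Superposition: Cmin = C₀·(f + f² + … + f^4).
≈ 28.000 × (0.2500 + 0.0625 + 0.0156 + 0.0039) ≈ 28.000 × 0.3320 ≈ 9.296 mcg/mL.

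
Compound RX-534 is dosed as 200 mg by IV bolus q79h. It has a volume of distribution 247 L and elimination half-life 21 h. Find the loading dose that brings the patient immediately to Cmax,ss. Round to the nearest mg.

216 mg

f = (1/2)^(79/21) ≈ 0.073715; accumulation ratio R = 1/(1−f) ≈ 1.07958.
Loading dose to hit Cmax,ss on first dose: D_load = D_maint·R ≈ 200 × 1.07958 ≈ 215.92 mg.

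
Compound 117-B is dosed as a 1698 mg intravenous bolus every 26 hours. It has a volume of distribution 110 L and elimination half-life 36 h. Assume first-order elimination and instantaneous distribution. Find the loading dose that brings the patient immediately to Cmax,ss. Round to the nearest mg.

4311 mg

f = (1/2)^(26/36) ≈ 0.606163; accumulation ratio R = 1/(1−f) ≈ 2.53912.
Loading dose to hit Cmax,ss on first dose: D_load = D_maint·R ≈ 1698 × 2.53912 ≈ 4311.43 mg.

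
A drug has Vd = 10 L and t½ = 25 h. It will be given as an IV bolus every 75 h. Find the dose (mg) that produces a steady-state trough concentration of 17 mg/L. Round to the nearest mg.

1190 mg

τ/t½ = 75/25 ≈ 3, so f = (1/2)^(75/25) ≈ 0.125000.
Cmin,ss = (D/Vd)·f/(1−f), so D = Cmin,ss·Vd·(1−f)/f.
D = 17 × 10 × (1−f)/f ≈ 17 × 10 × 7.00000 ≈ 1190.00 mg.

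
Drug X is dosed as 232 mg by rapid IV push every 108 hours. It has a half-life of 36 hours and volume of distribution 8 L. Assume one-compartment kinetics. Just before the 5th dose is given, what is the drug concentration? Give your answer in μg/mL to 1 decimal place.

4.1 μg/mL

f = (1/2)^(τ/t½) = (1/2)^(108/36) ≈ 0.1250.
C₀ = D/Vd = 232/8 ≈ 29.000 μg/mL.
Before the 5th dose, 4 doses have been given. Superposition: Cmin = C₀·(f + f² + … + f^4).
≈ 29.000 × (0.1250 + 0.0156 + 0.0020 + 0.0002) ≈ 29.000 × 0.1428 ≈ 4.141 μg/mL.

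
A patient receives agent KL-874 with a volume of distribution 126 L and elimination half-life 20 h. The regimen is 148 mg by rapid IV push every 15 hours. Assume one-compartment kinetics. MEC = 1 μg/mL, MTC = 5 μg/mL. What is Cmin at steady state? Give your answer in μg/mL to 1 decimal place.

k = ln2/t½ = ln2/20 ≈ 0.034657 h⁻¹; fraction remaining f = e^(−kτ) = e^(−0.034657×15) ≈ 0.5946.
Accumulation ratio R = 1/(1 − f) ≈ 1/0.4054 ≈ 2.4667.
Single-dose peak C₀ = D/Vd = 148/126 ≈ 1.175 μg/mL.
Cmax,ss = C₀/(1 − f) ≈ 1.175/0.4054 ≈ 2.898 μg/mL.
Steady-state trough Cmin,ss = Cmax,ss·f ≈ 2.898 × 0.5946 ≈ 1.723 μg/mL.
Trough 1.7 μg/mL vs MEC 1 μg/mL: adequate.

1.7 μg/mL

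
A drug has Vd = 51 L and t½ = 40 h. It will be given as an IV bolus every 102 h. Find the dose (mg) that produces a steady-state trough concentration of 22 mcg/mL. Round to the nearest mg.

5449 mg

τ/t½ = 102/40 ≈ 2.55, so f = (1/2)^(102/40) ≈ 0.170755.
Cmin,ss = (D/Vd)·f/(1−f), so D = Cmin,ss·Vd·(1−f)/f.
D = 22 × 51 × (1−f)/f ≈ 22 × 51 × 4.85634 ≈ 5448.81 mg.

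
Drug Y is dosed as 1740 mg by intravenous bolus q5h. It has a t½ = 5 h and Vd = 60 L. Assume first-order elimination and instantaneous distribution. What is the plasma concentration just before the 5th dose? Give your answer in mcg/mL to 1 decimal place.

f = (1/2)^(τ/t½) = (1/2)^(5/5) ≈ 0.5000.
C₀ = D/Vd = 1740/60 ≈ 29.000 mcg/mL.
Before the 5th dose, 4 doses have been given. Superposition: Cmin = C₀·(f + f² + … + f^4).
≈ 29.000 × (0.5000 + 0.2500 + 0.1250 + 0.0625) ≈ 29.000 × 0.9375 ≈ 27.188 mcg/mL.

27.2 mcg/mL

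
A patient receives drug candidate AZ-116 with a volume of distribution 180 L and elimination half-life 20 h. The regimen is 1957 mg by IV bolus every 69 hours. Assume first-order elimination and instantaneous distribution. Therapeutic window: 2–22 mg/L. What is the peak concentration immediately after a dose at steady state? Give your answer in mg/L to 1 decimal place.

k = ln2/t½ = ln2/20 ≈ 0.034657 h⁻¹; fraction remaining f = e^(−kτ) = e^(−0.034657×69) ≈ 0.0915.
At steady state, accumulation factor R = 1/(1 − e^(−kτ)) ≈ 1.1007.
Single-dose peak C₀ = D/Vd = 1957/180 ≈ 10.872 mg/L.
Cmax,ss = C₀/(1 − f) ≈ 10.872/0.9085 ≈ 11.967 mg/L.
Peak 12.0 mg/L vs MTC 22 mg/L: below toxic threshold.

12.0 mg/L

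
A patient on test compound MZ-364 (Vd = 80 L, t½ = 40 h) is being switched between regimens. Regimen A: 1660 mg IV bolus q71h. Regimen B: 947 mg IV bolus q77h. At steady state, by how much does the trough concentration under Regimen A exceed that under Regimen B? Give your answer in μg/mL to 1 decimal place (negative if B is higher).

4.3 μg/mL

Regimen A: f = (1/2)^(71/40) ≈ 0.2922; Cmin,ss = (1660/80)·f/(1−f) ≈ 8.566 μg/mL.
Regimen B: f = (1/2)^(77/40) ≈ 0.2633; Cmin,ss = (947/80)·f/(1−f) ≈ 4.231 μg/mL.
Difference ≈ 8.566 − 4.231 ≈ 4.335 μg/mL.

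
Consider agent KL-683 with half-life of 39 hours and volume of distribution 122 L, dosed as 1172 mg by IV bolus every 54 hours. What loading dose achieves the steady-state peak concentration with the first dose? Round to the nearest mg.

f = (1/2)^(54/39) ≈ 0.382992; accumulation ratio R = 1/(1−f) ≈ 1.62072.
Loading dose to hit Cmax,ss on first dose: D_load = D_maint·R ≈ 1172 × 1.62072 ≈ 1899.48 mg.

1899 mg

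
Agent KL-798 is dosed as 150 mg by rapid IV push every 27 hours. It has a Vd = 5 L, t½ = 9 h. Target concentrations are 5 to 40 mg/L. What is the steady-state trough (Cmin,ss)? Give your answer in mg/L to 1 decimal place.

τ = 27 h = 3 half-lives, so f = (1/2)^3 = 0.125.
At steady state, R = 1/(1 − 0.125) = 8/7.
Single-dose peak C₀ = D/Vd = 150/5 = 30 mg/L.
Steady-state peak Cmax,ss = C₀·R = 30 × 8/7 ≈ 34.286 mg/L.
Steady-state trough Cmin,ss = Cmax,ss·f ≈ 34.286 × 0.125 ≈ 4.286 mg/L.
Trough 4.3 mg/L vs MEC 5 mg/L: subtherapeutic.

4.3 mg/L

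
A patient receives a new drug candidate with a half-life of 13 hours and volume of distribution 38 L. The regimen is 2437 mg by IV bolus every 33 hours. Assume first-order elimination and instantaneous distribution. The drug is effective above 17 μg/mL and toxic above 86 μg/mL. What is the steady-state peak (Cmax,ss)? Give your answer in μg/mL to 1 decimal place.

77.5 μg/mL

τ/t½ = 33/13 ≈ 2.5385, so fraction remaining f = (1/2)^(33/13) ≈ 0.1721.
Accumulation ratio R = 1/(1 − f) ≈ 1/0.8279 ≈ 1.2079.
Each bolus raises the concentration by D/Vd = 2437/38 ≈ 64.132 μg/mL.
Steady-state peak Cmax,ss = C₀·R ≈ 64.132 × 1.2079 ≈ 77.465 μg/mL.
Peak 77.5 μg/mL vs MTC 86 μg/mL: below toxic threshold.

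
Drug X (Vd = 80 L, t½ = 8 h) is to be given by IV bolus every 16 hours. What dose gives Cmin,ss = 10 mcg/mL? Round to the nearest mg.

τ/t½ = 16/8 ≈ 2, so f = (1/2)^(16/8) ≈ 0.250000.
Cmin,ss = (D/Vd)·f/(1−f), so D = Cmin,ss·Vd·(1−f)/f.
D = 10 × 80 × (1−f)/f ≈ 10 × 80 × 3.00000 ≈ 2400.00 mg.

2400 mg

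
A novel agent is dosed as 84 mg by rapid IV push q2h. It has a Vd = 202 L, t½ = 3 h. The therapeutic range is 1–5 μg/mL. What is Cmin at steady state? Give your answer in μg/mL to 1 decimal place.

0.7 μg/mL

Over one 2-h interval, 2/3 ≈ 0.66667 half-lives elapse, leaving f ≈ 0.6300 of each dose.
Accumulation ratio R = 1/(1 − f) ≈ 1/0.3700 ≈ 2.7027.
Each bolus raises the concentration by D/Vd = 84/202 ≈ 0.416 μg/mL.
Steady-state peak Cmax,ss = C₀·R ≈ 0.416 × 2.7027 ≈ 1.124 μg/mL.
Steady-state trough Cmin,ss = Cmax,ss·f ≈ 1.124 × 0.6300 ≈ 0.708 μg/mL.
Trough 0.7 μg/mL vs MEC 1 μg/mL: subtherapeutic.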